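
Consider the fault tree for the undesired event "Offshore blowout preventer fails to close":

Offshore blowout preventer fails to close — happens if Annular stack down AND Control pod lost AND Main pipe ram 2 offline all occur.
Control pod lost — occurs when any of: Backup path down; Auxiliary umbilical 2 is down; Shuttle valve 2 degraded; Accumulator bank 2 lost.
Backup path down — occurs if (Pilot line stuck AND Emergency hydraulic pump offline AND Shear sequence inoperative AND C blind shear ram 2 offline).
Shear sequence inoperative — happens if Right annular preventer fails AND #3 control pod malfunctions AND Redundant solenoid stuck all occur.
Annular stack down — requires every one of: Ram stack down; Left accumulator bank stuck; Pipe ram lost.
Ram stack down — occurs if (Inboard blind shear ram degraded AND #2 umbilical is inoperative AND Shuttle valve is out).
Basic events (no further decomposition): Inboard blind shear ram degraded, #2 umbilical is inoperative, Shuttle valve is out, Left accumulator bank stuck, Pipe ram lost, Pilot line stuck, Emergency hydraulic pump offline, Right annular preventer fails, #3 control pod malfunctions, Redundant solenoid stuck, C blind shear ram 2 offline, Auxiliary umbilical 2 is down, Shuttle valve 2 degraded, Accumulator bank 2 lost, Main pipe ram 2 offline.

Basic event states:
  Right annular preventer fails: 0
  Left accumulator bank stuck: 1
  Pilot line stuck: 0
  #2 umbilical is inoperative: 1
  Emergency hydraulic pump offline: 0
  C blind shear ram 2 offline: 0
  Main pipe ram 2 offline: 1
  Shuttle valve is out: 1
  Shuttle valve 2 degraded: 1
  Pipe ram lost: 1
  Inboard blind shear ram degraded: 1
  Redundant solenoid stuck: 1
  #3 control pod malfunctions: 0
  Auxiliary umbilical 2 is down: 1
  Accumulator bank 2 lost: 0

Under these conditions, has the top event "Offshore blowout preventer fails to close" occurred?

Ram stack down [AND]: Inboard blind shear ram degraded=occurs, #2 umbilical is inoperative=occurs, Shuttle valve is out=occurs → all inputs occur → occurs.
Annular stack down [AND]: Ram stack down=occurs, Left accumulator bank stuck=occurs, Pipe ram lost=occurs → all inputs occur → occurs.
Shear sequence inoperative [AND]: Right annular preventer fails=not, #3 control pod malfunctions=not, Redundant solenoid stuck=occurs → not all inputs occur → does not occur.
Backup path down [AND]: Pilot line stuck=not, Emergency hydraulic pump offline=not, Shear sequence inoperative=not, C blind shear ram 2 offline=not → not all inputs occur → does not occur.
Control pod lost [OR]: Backup path down=not, Auxiliary umbilical 2 is down=occurs, Shuttle valve 2 degraded=occurs, Accumulator bank 2 lost=not → at least one input occurs → occurs.
Offshore blowout preventer fails to close [AND]: Annular stack down=occurs, Control pod lost=occurs, Main pipe ram 2 offline=occurs → all inputs occur → occurs.

Yes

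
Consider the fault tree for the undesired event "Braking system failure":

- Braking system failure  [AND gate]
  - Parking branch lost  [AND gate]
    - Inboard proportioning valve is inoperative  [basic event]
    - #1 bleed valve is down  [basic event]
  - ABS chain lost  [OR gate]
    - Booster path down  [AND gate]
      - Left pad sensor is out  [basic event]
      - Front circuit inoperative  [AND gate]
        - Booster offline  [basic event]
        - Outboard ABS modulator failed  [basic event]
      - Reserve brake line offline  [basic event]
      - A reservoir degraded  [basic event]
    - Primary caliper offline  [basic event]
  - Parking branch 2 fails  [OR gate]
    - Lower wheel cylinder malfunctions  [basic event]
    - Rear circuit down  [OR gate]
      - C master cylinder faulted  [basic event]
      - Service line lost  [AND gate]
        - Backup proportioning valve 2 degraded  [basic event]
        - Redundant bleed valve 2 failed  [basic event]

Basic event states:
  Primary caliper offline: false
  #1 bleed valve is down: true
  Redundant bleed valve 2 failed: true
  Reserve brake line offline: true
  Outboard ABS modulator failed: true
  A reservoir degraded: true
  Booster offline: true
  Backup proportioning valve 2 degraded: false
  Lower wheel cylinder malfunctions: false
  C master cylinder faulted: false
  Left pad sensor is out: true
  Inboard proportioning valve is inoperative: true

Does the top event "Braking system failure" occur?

Parking branch lost [AND]: Inboard proportioning valve is inoperative=occurs, #1 bleed valve is down=occurs → all inputs occur → occurs.
Front circuit inoperative [AND]: Booster offline=occurs, Outboard ABS modulator failed=occurs → all inputs occur → occurs.
Booster path down [AND]: Left pad sensor is out=occurs, Front circuit inoperative=occurs, Reserve brake line offline=occurs, A reservoir degraded=occurs → all inputs occur → occurs.
ABS chain lost [OR]: Booster path down=occurs, Primary caliper offline=not → at least one input occurs → occurs.
Service line lost [AND]: Backup proportioning valve 2 degraded=not, Redundant bleed valve 2 failed=occurs → not all inputs occur → does not occur.
Rear circuit down [OR]: C master cylinder faulted=not, Service line lost=not → no input occurs → does not occur.
Parking branch 2 fails [OR]: Lower wheel cylinder malfunctions=not, Rear circuit down=not → no input occurs → does not occur.
Braking system failure [AND]: Parking branch lost=occurs, ABS chain lost=occurs, Parking branch 2 fails=not → not all inputs occur → does not occur.

No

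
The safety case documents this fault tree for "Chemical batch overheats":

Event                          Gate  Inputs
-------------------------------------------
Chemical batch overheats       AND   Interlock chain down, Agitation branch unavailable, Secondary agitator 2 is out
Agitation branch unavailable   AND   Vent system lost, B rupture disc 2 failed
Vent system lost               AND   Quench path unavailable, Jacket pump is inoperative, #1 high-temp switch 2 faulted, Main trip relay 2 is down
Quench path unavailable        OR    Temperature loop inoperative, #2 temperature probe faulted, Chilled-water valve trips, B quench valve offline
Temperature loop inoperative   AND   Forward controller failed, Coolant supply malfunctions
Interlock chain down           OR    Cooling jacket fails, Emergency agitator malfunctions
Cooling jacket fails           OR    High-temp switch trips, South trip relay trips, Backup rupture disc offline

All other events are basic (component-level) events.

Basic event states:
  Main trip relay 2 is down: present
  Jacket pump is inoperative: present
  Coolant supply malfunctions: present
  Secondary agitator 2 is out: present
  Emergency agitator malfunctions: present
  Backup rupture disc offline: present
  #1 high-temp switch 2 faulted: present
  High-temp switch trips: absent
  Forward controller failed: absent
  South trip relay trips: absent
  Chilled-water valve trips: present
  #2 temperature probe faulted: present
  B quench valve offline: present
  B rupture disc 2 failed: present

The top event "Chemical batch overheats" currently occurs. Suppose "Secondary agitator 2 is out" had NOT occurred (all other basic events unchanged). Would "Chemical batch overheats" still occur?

No

Counterfactual: set "Secondary agitator 2 is out" to not occurred.
Cooling jacket fails [OR]: High-temp switch trips=not, South trip relay trips=not, Backup rupture disc offline=occurs → at least one input occurs → occurs.
Interlock chain down [OR]: Cooling jacket fails=occurs, Emergency agitator malfunctions=occurs → at least one input occurs → occurs.
Temperature loop inoperative [AND]: Forward controller failed=not, Coolant supply malfunctions=occurs → not all inputs occur → does not occur.
Quench path unavailable [OR]: Temperature loop inoperative=not, #2 temperature probe faulted=occurs, Chilled-water valve trips=occurs, B quench valve offline=occurs → at least one input occurs → occurs.
Vent system lost [AND]: Quench path unavailable=occurs, Jacket pump is inoperative=occurs, #1 high-temp switch 2 faulted=occurs, Main trip relay 2 is down=occurs → all inputs occur → occurs.
Agitation branch unavailable [AND]: Vent system lost=occurs, B rupture disc 2 failed=occurs → all inputs occur → occurs.
Chemical batch overheats [AND]: Interlock chain down=occurs, Agitation branch unavailable=occurs, Secondary agitator 2 is out=not → not all inputs occur → does not occur.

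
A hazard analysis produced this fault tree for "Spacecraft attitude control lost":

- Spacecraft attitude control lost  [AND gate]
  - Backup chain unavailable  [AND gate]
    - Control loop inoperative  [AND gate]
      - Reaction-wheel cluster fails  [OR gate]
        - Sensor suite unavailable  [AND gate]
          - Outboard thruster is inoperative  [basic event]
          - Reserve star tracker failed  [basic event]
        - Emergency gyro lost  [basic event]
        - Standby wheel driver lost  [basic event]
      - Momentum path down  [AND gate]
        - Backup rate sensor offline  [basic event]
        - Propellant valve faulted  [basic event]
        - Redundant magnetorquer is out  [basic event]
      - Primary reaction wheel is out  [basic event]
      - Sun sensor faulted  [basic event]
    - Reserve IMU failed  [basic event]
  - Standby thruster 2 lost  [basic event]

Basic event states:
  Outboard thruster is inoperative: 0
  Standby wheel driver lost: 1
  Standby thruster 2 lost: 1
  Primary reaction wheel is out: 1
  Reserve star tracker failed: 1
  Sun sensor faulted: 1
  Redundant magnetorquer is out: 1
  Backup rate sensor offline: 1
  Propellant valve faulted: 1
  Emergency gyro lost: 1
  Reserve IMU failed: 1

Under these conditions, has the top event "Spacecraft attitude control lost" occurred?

Sensor suite unavailable [AND]: Outboard thruster is inoperative=not, Reserve star tracker failed=occurs → not all inputs occur → does not occur.
Reaction-wheel cluster fails [OR]: Sensor suite unavailable=not, Emergency gyro lost=occurs, Standby wheel driver lost=occurs → at least one input occurs → occurs.
Momentum path down [AND]: Backup rate sensor offline=occurs, Propellant valve faulted=occurs, Redundant magnetorquer is out=occurs → all inputs occur → occurs.
Control loop inoperative [AND]: Reaction-wheel cluster fails=occurs, Momentum path down=occurs, Primary reaction wheel is out=occurs, Sun sensor faulted=occurs → all inputs occur → occurs.
Backup chain unavailable [AND]: Control loop inoperative=occurs, Reserve IMU failed=occurs → all inputs occur → occurs.
Spacecraft attitude control lost [AND]: Backup chain unavailable=occurs, Standby thruster 2 lost=occurs → all inputs occur → occurs.

Yes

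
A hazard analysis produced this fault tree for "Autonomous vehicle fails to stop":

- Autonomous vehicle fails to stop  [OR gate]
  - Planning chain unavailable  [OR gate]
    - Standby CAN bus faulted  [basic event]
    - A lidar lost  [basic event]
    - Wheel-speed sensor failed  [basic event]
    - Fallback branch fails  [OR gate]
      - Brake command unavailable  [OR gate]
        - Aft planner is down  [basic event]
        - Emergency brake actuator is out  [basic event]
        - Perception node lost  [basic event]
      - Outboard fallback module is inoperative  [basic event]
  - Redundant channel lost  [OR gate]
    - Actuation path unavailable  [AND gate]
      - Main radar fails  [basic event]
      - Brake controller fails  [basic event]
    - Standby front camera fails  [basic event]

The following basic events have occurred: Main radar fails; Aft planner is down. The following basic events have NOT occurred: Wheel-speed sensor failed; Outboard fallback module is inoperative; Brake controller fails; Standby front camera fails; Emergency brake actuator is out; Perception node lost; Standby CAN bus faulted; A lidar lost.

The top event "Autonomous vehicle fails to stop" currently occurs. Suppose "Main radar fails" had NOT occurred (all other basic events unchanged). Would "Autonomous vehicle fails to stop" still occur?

Counterfactual: set "Main radar fails" to not occurred.
Brake command unavailable [OR]: Aft planner is down=occurs, Emergency brake actuator is out=not, Perception node lost=not → at least one input occurs → occurs.
Fallback branch fails [OR]: Brake command unavailable=occurs, Outboard fallback module is inoperative=not → at least one input occurs → occurs.
Planning chain unavailable [OR]: Standby CAN bus faulted=not, A lidar lost=not, Wheel-speed sensor failed=not, Fallback branch fails=occurs → at least one input occurs → occurs.
Actuation path unavailable [AND]: Main radar fails=not, Brake controller fails=not → not all inputs occur → does not occur.
Redundant channel lost [OR]: Actuation path unavailable=not, Standby front camera fails=not → no input occurs → does not occur.
Autonomous vehicle fails to stop [OR]: Planning chain unavailable=occurs, Redundant channel lost=not → at least one input occurs → occurs.

Yes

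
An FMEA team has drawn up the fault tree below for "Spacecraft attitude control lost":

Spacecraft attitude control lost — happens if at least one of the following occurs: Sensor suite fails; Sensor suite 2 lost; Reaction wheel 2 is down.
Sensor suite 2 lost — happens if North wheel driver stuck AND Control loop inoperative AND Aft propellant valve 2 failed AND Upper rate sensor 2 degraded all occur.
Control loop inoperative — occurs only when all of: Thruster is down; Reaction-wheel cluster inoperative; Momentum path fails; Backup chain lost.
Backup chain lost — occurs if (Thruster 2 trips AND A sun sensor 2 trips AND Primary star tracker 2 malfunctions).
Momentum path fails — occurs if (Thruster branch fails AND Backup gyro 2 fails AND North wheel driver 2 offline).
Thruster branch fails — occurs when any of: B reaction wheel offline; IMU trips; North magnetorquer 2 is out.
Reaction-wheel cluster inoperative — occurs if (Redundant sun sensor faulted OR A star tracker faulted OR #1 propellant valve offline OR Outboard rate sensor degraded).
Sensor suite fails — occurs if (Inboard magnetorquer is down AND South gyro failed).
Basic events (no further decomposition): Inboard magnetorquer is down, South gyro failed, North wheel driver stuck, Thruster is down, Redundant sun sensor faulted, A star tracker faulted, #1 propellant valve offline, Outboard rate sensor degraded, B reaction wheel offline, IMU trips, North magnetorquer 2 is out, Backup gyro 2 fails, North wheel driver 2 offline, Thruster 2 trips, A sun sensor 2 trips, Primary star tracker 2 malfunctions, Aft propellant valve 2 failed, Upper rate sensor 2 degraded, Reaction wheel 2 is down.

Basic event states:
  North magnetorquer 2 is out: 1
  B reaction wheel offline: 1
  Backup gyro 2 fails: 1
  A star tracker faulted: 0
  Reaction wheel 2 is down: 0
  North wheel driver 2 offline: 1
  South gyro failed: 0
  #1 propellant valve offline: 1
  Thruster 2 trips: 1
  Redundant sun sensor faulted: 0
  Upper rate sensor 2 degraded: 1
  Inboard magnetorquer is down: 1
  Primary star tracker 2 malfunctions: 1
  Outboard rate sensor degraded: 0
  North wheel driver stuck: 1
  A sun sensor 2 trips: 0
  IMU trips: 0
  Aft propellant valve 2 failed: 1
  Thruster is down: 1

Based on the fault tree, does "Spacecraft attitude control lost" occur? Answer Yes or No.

No

Sensor suite fails [AND]: Inboard magnetorquer is down=occurs, South gyro failed=not → not all inputs occur → does not occur.
Reaction-wheel cluster inoperative [OR]: Redundant sun sensor faulted=not, A star tracker faulted=not, #1 propellant valve offline=occurs, Outboard rate sensor degraded=not → at least one input occurs → occurs.
Thruster branch fails [OR]: B reaction wheel offline=occurs, IMU trips=not, North magnetorquer 2 is out=occurs → at least one input occurs → occurs.
Momentum path fails [AND]: Thruster branch fails=occurs, Backup gyro 2 fails=occurs, North wheel driver 2 offline=occurs → all inputs occur → occurs.
Backup chain lost [AND]: Thruster 2 trips=occurs, A sun sensor 2 trips=not, Primary star tracker 2 malfunctions=occurs → not all inputs occur → does not occur.
Control loop inoperative [AND]: Thruster is down=occurs, Reaction-wheel cluster inoperative=occurs, Momentum path fails=occurs, Backup chain lost=not → not all inputs occur → does not occur.
Sensor suite 2 lost [AND]: North wheel driver stuck=occurs, Control loop inoperative=not, Aft propellant valve 2 failed=occurs, Upper rate sensor 2 degraded=occurs → not all inputs occur → does not occur.
Spacecraft attitude control lost [OR]: Sensor suite fails=not, Sensor suite 2 lost=not, Reaction wheel 2 is down=not → no input occurs → does not occur.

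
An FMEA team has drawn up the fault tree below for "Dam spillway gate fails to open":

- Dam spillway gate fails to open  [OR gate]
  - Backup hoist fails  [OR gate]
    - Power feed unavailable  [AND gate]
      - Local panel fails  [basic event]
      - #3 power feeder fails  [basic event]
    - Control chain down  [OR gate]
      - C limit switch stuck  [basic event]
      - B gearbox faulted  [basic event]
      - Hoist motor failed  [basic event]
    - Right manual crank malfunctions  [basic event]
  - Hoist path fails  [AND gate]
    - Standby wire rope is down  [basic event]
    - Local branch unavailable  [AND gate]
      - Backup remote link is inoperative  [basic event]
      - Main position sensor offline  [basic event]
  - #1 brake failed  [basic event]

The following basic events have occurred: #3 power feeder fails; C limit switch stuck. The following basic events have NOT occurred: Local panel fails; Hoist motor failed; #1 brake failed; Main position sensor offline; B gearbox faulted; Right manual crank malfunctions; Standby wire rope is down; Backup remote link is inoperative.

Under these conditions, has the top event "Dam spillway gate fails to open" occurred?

Power feed unavailable [AND]: Local panel fails=not, #3 power feeder fails=occurs → not all inputs occur → does not occur.
Control chain down [OR]: C limit switch stuck=occurs, B gearbox faulted=not, Hoist motor failed=not → at least one input occurs → occurs.
Backup hoist fails [OR]: Power feed unavailable=not, Control chain down=occurs, Right manual crank malfunctions=not → at least one input occurs → occurs.
Local branch unavailable [AND]: Backup remote link is inoperative=not, Main position sensor offline=not → not all inputs occur → does not occur.
Hoist path fails [AND]: Standby wire rope is down=not, Local branch unavailable=not → not all inputs occur → does not occur.
Dam spillway gate fails to open [OR]: Backup hoist fails=occurs, Hoist path fails=not, #1 brake failed=not → at least one input occurs → occurs.

Yes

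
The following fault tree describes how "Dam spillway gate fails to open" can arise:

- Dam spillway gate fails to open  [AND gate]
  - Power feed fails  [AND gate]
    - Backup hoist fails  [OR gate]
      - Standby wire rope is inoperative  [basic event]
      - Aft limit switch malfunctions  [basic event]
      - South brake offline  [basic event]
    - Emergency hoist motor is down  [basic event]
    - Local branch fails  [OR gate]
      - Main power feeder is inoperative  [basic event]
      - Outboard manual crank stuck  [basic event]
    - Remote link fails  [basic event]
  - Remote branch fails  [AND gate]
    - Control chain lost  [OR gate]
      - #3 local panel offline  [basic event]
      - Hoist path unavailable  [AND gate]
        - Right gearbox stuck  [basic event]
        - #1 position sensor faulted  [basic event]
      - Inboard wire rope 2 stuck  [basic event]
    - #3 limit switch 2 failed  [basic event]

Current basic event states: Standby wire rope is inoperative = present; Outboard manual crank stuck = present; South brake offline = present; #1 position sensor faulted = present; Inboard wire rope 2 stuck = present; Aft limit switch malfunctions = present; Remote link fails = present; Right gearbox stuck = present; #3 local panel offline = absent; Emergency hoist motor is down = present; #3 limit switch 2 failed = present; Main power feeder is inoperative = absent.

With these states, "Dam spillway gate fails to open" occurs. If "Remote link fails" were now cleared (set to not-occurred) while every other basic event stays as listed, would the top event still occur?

Counterfactual: set "Remote link fails" to not occurred.
Backup hoist fails [OR]: Standby wire rope is inoperative=occurs, Aft limit switch malfunctions=occurs, South brake offline=occurs → at least one input occurs → occurs.
Local branch fails [OR]: Main power feeder is inoperative=not, Outboard manual crank stuck=occurs → at least one input occurs → occurs.
Power feed fails [AND]: Backup hoist fails=occurs, Emergency hoist motor is down=occurs, Local branch fails=occurs, Remote link fails=not → not all inputs occur → does not occur.
Hoist path unavailable [AND]: Right gearbox stuck=occurs, #1 position sensor faulted=occurs → all inputs occur → occurs.
Control chain lost [OR]: #3 local panel offline=not, Hoist path unavailable=occurs, Inboard wire rope 2 stuck=occurs → at least one input occurs → occurs.
Remote branch fails [AND]: Control chain lost=occurs, #3 limit switch 2 failed=occurs → all inputs occur → occurs.
Dam spillway gate fails to open [AND]: Power feed fails=not, Remote branch fails=occurs → not all inputs occur → does not occur.

No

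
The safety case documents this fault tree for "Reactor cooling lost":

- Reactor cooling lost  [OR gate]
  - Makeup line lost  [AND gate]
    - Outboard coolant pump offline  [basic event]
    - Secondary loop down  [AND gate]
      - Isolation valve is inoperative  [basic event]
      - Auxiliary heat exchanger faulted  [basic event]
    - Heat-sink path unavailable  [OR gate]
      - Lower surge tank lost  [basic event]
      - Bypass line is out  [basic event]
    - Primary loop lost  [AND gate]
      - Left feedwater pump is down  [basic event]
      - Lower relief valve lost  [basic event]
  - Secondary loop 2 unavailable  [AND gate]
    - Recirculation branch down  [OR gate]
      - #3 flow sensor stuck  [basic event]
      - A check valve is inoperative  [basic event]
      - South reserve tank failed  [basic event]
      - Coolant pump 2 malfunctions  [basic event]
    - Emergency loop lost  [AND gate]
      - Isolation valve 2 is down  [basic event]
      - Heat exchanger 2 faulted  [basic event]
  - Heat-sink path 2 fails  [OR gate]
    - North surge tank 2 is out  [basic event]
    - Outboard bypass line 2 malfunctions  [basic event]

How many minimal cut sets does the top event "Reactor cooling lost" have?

Secondary loop down [AND]: one cut set from each child combined → 1 × 1 = 1 cut set(s).
Heat-sink path unavailable [OR]: union of children's cut sets → 2 cut set(s).
Primary loop lost [AND]: one cut set from each child combined → 1 × 1 = 1 cut set(s).
Makeup line lost [AND]: one cut set from each child combined → 1 × 1 × 2 × 1 = 2 cut set(s).
Recirculation branch down [OR]: union of children's cut sets → 4 cut set(s).
Emergency loop lost [AND]: one cut set from each child combined → 1 × 1 = 1 cut set(s).
Secondary loop 2 unavailable [AND]: one cut set from each child combined → 4 × 1 = 4 cut set(s).
Heat-sink path 2 fails [OR]: union of children's cut sets → 2 cut set(s).
Reactor cooling lost [OR]: union of children's cut sets → 8 cut set(s).
Minimal cut sets: {Auxiliary heat exchanger faulted, Isolation valve is inoperative, Left feedwater pump is down, Lower relief valve lost, Lower surge tank lost, Outboard coolant pump offline}; {Auxiliary heat exchanger faulted, Bypass line is out, Isolation valve is inoperative, Left feedwater pump is down, Lower relief valve lost, Outboard coolant pump offline}; {#3 flow sensor stuck, Heat exchanger 2 faulted, Isolation valve 2 is down}; {A check valve is inoperative, Heat exchanger 2 faulted, Isolation valve 2 is down}; {Heat exchanger 2 faulted, Isolation valve 2 is down, South reserve tank failed}; {Coolant pump 2 malfunctions, Heat exchanger 2 faulted, Isolation valve 2 is down}; {North surge tank 2 is out}; {Outboard bypass line 2 malfunctions}.

8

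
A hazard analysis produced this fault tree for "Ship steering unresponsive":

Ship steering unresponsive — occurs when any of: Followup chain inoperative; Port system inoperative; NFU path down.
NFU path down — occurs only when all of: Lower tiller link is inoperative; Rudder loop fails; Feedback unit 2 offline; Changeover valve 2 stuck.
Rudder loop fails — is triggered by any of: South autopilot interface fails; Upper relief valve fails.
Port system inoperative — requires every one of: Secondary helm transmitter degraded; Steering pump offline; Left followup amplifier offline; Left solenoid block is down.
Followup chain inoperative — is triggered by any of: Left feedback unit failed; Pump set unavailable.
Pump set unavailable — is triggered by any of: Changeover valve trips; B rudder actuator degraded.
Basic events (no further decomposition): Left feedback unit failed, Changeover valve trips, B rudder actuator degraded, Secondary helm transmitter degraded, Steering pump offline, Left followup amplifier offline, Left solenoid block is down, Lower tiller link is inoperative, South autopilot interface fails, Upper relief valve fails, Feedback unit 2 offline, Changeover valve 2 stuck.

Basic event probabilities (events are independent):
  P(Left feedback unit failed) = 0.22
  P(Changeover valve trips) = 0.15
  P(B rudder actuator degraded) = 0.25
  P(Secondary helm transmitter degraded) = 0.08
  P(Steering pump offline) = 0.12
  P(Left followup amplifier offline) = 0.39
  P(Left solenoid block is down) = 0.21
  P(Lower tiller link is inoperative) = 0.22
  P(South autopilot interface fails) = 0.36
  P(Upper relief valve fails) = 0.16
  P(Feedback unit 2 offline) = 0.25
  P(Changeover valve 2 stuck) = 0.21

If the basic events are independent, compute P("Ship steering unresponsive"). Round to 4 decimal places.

P(Pump set unavailable) [OR] = 1 − (1−0.15) × (1−0.25) = 0.362500
P(Followup chain inoperative) [OR] = 1 − (1−0.22) × (1−0.362500) = 0.502750
P(Port system inoperative) [AND] = 0.08 × 0.12 × 0.39 × 0.21 = 0.000786
P(Rudder loop fails) [OR] = 1 − (1−0.36) × (1−0.16) = 0.462400
P(NFU path down) [AND] = 0.22 × 0.462400 × 0.25 × 0.21 = 0.005341
P(Ship steering unresponsive) [OR] = 1 − (1−0.502750) × (1−0.000786) × (1−0.005341) = 0.505795
Rounded to 4 decimal places: P(Ship steering unresponsive) ≈ 0.5058.

0.5058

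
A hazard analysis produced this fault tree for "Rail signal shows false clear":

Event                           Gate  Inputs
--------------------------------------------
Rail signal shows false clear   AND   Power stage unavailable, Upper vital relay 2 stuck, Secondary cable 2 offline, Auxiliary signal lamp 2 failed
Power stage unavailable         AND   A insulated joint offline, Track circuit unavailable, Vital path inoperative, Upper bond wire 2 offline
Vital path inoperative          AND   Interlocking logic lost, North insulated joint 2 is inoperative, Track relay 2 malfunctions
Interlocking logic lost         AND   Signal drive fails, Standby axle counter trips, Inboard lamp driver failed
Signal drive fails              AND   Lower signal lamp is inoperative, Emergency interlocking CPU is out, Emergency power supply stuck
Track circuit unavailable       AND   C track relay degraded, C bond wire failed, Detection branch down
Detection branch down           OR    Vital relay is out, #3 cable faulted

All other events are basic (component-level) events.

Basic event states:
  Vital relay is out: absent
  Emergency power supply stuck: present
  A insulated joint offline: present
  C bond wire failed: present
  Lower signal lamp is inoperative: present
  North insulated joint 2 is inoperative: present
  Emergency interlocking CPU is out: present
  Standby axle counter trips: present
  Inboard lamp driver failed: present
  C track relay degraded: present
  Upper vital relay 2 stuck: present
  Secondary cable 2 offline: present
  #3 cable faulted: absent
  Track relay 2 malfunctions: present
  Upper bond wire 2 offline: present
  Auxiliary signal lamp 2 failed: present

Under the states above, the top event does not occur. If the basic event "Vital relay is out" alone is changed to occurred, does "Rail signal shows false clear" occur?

Counterfactual: set "Vital relay is out" to occurred.
Detection branch down [OR]: Vital relay is out=occurs, #3 cable faulted=not → at least one input occurs → occurs.
Track circuit unavailable [AND]: C track relay degraded=occurs, C bond wire failed=occurs, Detection branch down=occurs → all inputs occur → occurs.
Signal drive fails [AND]: Lower signal lamp is inoperative=occurs, Emergency interlocking CPU is out=occurs, Emergency power supply stuck=occurs → all inputs occur → occurs.
Interlocking logic lost [AND]: Signal drive fails=occurs, Standby axle counter trips=occurs, Inboard lamp driver failed=occurs → all inputs occur → occurs.
Vital path inoperative [AND]: Interlocking logic lost=occurs, North insulated joint 2 is inoperative=occurs, Track relay 2 malfunctions=occurs → all inputs occur → occurs.
Power stage unavailable [AND]: A insulated joint offline=occurs, Track circuit unavailable=occurs, Vital path inoperative=occurs, Upper bond wire 2 offline=occurs → all inputs occur → occurs.
Rail signal shows false clear [AND]: Power stage unavailable=occurs, Upper vital relay 2 stuck=occurs, Secondary cable 2 offline=occurs, Auxiliary signal lamp 2 failed=occurs → all inputs occur → occurs.

Yes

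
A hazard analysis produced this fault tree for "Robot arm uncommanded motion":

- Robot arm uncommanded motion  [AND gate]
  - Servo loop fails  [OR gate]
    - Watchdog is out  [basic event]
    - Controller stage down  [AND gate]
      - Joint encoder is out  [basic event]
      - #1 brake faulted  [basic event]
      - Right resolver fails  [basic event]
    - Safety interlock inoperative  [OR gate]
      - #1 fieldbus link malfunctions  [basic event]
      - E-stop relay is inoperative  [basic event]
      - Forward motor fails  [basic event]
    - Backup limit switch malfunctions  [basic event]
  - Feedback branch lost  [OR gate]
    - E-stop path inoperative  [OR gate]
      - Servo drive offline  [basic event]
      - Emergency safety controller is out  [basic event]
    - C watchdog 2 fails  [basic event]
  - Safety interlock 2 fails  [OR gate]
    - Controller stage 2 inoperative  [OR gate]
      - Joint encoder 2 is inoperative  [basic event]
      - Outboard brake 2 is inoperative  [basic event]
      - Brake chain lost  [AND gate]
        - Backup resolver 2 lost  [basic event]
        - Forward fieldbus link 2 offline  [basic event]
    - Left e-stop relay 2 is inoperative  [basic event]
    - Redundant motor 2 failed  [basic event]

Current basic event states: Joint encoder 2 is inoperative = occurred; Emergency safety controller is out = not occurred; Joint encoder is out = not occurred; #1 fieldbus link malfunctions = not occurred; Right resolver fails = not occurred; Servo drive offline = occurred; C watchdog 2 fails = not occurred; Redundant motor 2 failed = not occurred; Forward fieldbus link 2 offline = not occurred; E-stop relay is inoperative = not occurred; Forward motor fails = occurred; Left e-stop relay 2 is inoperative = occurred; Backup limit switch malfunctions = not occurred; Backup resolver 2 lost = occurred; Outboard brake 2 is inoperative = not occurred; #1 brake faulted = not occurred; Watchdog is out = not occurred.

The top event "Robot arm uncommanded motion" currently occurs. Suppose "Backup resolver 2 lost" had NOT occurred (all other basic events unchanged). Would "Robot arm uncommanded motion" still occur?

Yes

Counterfactual: set "Backup resolver 2 lost" to not occurred.
Controller stage down [AND]: Joint encoder is out=not, #1 brake faulted=not, Right resolver fails=not → not all inputs occur → does not occur.
Safety interlock inoperative [OR]: #1 fieldbus link malfunctions=not, E-stop relay is inoperative=not, Forward motor fails=occurs → at least one input occurs → occurs.
Servo loop fails [OR]: Watchdog is out=not, Controller stage down=not, Safety interlock inoperative=occurs, Backup limit switch malfunctions=not → at least one input occurs → occurs.
E-stop path inoperative [OR]: Servo drive offline=occurs, Emergency safety controller is out=not → at least one input occurs → occurs.
Feedback branch lost [OR]: E-stop path inoperative=occurs, C watchdog 2 fails=not → at least one input occurs → occurs.
Brake chain lost [AND]: Backup resolver 2 lost=not, Forward fieldbus link 2 offline=not → not all inputs occur → does not occur.
Controller stage 2 inoperative [OR]: Joint encoder 2 is inoperative=occurs, Outboard brake 2 is inoperative=not, Brake chain lost=not → at least one input occurs → occurs.
Safety interlock 2 fails [OR]: Controller stage 2 inoperative=occurs, Left e-stop relay 2 is inoperative=occurs, Redundant motor 2 failed=not → at least one input occurs → occurs.
Robot arm uncommanded motion [AND]: Servo loop fails=occurs, Feedback branch lost=occurs, Safety interlock 2 fails=occurs → all inputs occur → occurs.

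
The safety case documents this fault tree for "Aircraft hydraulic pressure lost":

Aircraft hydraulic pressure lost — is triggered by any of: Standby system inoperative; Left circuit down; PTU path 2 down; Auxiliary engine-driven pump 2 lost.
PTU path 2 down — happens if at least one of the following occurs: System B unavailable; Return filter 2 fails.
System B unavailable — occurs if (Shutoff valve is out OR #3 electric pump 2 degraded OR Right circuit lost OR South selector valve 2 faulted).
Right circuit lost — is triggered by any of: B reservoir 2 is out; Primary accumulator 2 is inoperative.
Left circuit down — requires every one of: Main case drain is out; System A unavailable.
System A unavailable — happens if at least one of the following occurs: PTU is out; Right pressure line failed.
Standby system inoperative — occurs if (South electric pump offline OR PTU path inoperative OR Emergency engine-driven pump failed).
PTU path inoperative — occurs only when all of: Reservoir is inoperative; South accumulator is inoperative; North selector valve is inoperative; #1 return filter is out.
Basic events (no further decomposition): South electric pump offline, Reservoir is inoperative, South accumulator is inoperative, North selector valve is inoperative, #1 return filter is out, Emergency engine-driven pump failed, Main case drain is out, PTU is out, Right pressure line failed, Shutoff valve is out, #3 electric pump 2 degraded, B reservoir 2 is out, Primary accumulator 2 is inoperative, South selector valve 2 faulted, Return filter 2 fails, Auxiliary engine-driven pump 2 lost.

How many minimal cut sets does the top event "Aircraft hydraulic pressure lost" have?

PTU path inoperative [AND]: one cut set from each child combined → 1 × 1 × 1 × 1 = 1 cut set(s).
Standby system inoperative [OR]: union of children's cut sets → 3 cut set(s).
System A unavailable [OR]: union of children's cut sets → 2 cut set(s).
Left circuit down [AND]: one cut set from each child combined → 1 × 2 = 2 cut set(s).
Right circuit lost [OR]: union of children's cut sets → 2 cut set(s).
System B unavailable [OR]: union of children's cut sets → 5 cut set(s).
PTU path 2 down [OR]: union of children's cut sets → 6 cut set(s).
Aircraft hydraulic pressure lost [OR]: union of children's cut sets → 12 cut set(s).

12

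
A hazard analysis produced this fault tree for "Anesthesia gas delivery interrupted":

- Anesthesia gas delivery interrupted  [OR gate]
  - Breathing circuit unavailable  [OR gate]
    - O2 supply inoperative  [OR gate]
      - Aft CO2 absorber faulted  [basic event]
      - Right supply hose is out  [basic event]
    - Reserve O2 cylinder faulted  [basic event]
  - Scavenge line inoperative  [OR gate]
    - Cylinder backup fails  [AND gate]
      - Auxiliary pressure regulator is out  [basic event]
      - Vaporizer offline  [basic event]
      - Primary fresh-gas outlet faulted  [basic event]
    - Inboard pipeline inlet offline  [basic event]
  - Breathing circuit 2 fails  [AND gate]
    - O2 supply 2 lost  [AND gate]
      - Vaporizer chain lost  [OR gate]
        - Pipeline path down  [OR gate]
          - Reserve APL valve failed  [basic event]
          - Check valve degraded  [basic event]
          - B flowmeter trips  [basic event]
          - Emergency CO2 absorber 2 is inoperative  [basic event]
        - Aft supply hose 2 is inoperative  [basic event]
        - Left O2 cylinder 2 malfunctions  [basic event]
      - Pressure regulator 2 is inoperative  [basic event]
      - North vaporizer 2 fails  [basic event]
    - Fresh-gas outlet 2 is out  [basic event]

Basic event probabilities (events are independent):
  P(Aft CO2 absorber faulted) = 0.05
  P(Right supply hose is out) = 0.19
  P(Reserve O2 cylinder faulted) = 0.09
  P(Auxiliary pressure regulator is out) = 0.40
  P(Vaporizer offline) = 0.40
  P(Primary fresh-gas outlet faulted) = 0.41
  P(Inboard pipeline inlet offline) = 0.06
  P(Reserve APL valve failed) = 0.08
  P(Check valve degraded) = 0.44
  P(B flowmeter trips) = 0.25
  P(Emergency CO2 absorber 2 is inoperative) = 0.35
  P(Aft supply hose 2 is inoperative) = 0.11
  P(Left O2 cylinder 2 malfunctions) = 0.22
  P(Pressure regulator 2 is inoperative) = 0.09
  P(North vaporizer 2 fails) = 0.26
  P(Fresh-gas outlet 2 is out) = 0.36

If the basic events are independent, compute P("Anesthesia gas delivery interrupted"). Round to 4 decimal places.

0.3892

P(O2 supply inoperative) [OR] = 1 − (1−0.05) × (1−0.19) = 0.230500
P(Breathing circuit unavailable) [OR] = 1 − (1−0.230500) × (1−0.09) = 0.299755
P(Cylinder backup fails) [AND] = 0.40 × 0.40 × 0.41 = 0.065600
P(Scavenge line inoperative) [OR] = 1 − (1−0.065600) × (1−0.06) = 0.121664
P(Pipeline path down) [OR] = 1 − (1−0.08) × (1−0.44) × (1−0.25) × (1−0.35) = 0.748840
P(Vaporizer chain lost) [OR] = 1 − (1−0.748840) × (1−0.11) × (1−0.22) = 0.825645
P(O2 supply 2 lost) [AND] = 0.825645 × 0.09 × 0.26 = 0.019320
P(Breathing circuit 2 fails) [AND] = 0.019320 × 0.36 = 0.006955
P(Anesthesia gas delivery interrupted) [OR] = 1 − (1−0.299755) × (1−0.121664) × (1−0.006955) = 0.389227
Rounded to 4 decimal places: P(Anesthesia gas delivery interrupted) ≈ 0.3892.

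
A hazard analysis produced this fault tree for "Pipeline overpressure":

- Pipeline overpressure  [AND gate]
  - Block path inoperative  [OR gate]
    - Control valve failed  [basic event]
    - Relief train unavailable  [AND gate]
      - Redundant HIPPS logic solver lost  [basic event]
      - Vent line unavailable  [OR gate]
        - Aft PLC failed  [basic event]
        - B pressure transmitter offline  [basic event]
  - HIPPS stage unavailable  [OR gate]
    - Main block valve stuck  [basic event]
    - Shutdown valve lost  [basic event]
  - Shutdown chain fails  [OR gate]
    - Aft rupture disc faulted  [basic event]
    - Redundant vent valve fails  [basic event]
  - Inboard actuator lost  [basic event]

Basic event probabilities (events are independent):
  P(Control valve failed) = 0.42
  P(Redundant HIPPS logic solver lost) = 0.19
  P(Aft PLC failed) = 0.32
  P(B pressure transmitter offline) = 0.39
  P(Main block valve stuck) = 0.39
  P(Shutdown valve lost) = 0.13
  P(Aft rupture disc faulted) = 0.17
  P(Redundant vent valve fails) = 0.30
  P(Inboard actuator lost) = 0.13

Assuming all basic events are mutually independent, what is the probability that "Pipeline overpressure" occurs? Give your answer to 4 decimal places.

P(Vent line unavailable) [OR] = 1 − (1−0.32) × (1−0.39) = 0.585200
P(Relief train unavailable) [AND] = 0.19 × 0.585200 = 0.111188
P(Block path inoperative) [OR] = 1 − (1−0.42) × (1−0.111188) = 0.484489
P(HIPPS stage unavailable) [OR] = 1 − (1−0.39) × (1−0.13) = 0.469300
P(Shutdown chain fails) [OR] = 1 − (1−0.17) × (1−0.30) = 0.419000
P(Pipeline overpressure) [AND] = 0.484489 × 0.469300 × 0.419000 × 0.13 = 0.012385
Rounded to 4 decimal places: P(Pipeline overpressure) ≈ 0.0124.

0.0124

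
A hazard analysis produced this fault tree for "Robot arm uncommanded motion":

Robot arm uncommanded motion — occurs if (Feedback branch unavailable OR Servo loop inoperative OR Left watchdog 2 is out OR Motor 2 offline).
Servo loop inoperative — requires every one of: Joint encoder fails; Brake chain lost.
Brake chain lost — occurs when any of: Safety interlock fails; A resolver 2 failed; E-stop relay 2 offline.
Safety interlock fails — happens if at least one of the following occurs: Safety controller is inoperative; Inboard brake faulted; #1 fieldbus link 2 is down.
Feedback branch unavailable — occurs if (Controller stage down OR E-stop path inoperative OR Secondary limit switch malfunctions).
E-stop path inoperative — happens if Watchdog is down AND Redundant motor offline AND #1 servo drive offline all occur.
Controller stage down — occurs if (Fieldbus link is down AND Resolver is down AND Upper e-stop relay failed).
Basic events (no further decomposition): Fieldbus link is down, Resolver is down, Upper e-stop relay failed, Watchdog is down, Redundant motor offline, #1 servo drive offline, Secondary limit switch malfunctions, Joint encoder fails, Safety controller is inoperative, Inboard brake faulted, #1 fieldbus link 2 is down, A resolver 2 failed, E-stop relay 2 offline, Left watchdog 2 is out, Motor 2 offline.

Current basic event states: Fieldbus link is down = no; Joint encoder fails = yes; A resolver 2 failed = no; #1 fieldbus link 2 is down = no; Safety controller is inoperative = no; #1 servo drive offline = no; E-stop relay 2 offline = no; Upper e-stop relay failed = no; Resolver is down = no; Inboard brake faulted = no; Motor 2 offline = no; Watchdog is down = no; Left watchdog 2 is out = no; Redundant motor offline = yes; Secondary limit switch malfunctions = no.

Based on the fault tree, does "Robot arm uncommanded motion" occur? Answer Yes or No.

Controller stage down [AND]: Fieldbus link is down=not, Resolver is down=not, Upper e-stop relay failed=not → not all inputs occur → does not occur.
E-stop path inoperative [AND]: Watchdog is down=not, Redundant motor offline=occurs, #1 servo drive offline=not → not all inputs occur → does not occur.
Feedback branch unavailable [OR]: Controller stage down=not, E-stop path inoperative=not, Secondary limit switch malfunctions=not → no input occurs → does not occur.
Safety interlock fails [OR]: Safety controller is inoperative=not, Inboard brake faulted=not, #1 fieldbus link 2 is down=not → no input occurs → does not occur.
Brake chain lost [OR]: Safety interlock fails=not, A resolver 2 failed=not, E-stop relay 2 offline=not → no input occurs → does not occur.
Servo loop inoperative [AND]: Joint encoder fails=occurs, Brake chain lost=not → not all inputs occur → does not occur.
Robot arm uncommanded motion [OR]: Feedback branch unavailable=not, Servo loop inoperative=not, Left watchdog 2 is out=not, Motor 2 offline=not → no input occurs → does not occur.

No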